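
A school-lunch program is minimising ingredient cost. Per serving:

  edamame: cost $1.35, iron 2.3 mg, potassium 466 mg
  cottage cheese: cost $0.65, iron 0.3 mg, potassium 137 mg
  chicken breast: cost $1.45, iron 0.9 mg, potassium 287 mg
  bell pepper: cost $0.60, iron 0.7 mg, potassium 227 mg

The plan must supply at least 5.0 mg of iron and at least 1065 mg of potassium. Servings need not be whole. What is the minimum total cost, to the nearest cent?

Minimising a linear cost over {iron ≥ 5.0, potassium ≥ 1065, servings ≥ 0} — the optimum is at a vertex, using one or two foods.
edamame only: max(5.0/2.3, 1065/466) = 2.285 servings → $3.09.
cottage cheese only: max(5.0/0.3, 1065/137) = 16.67 servings → $10.83.
chicken breast only: max(5.0/0.9, 1065/287) = 5.556 servings → $8.06.
bell pepper only: max(5.0/0.7, 1065/227) = 7.143 servings → $4.29.
edamame + cottage cheese with both tight: 2.085 servings and 0.6817 servings → $3.26.
edamame + chicken breast with both tight: 1.98 servings and 0.4965 servings → $3.39.
edamame + bell pepper with both tight: 1.988 servings and 0.61 servings → $3.05.
cottage cheese + chicken breast with both targets exact would need a negative amount; discard.
cottage cheese + bell pepper: intersection lies outside the first quadrant.
chicken breast + bell pepper: intersection lies outside the first quadrant.
Cheapest feasible corner: $3.05.

$3.05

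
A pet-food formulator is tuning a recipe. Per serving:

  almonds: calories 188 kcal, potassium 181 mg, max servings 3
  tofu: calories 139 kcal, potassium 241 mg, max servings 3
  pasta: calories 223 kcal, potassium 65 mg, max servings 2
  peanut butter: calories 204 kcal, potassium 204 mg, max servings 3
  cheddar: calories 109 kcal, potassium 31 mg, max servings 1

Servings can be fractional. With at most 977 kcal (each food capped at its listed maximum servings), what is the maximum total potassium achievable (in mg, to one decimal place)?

Potassium per kcal: tofu 1.734, peanut butter 1, almonds 0.9628, pasta 0.2915, cheddar 0.2844.
Take 3 servings of tofu: uses 417 kcal, +723.0 mg potassium (running total 723.0 mg).
Take 2.745 servings of peanut butter: uses 560 kcal, +560.0 mg potassium (running total 1283.0 mg).
Greedy by best ratio exhausts the calories allowance optimally: 1283.0 mg.

1283.0 mg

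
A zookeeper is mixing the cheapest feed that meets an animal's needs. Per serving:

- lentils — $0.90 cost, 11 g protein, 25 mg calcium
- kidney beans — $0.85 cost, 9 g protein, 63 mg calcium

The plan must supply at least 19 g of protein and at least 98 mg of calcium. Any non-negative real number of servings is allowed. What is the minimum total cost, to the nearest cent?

$1.70

This is a tiny linear program; its minimum lies at a vertex of the feasible set. List the vertices and price them.
lentils only: max(19/11, 98/25) = 3.92 servings → $3.53.
kidney beans only: max(19/9, 98/63) = 2.111 servings → $1.79.
lentils + kidney beans with both tight: 0.6731 servings and 1.288 servings → $1.70.
The minimum over all feasible corners is $1.70.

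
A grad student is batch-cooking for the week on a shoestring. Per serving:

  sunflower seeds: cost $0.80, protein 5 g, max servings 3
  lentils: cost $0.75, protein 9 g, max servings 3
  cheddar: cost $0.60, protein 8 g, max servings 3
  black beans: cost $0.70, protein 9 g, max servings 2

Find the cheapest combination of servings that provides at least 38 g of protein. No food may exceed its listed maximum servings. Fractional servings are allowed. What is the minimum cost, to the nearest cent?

$2.89

Cost per g of protein: cheddar $0.0750, black beans $0.0778, lentils $0.0833, sunflower seeds $0.1600.
Take 3 servings of cheddar: +24.0 g protein for $1.80 (total $1.80, still need 14.0 g).
Take 1.556 servings of black beans: +14.0 g protein for $1.09 (total $2.89, still need 0.0 g).
Greedy by cheapest-per-g is optimal for a single linear constraint, so the minimum cost is $2.89.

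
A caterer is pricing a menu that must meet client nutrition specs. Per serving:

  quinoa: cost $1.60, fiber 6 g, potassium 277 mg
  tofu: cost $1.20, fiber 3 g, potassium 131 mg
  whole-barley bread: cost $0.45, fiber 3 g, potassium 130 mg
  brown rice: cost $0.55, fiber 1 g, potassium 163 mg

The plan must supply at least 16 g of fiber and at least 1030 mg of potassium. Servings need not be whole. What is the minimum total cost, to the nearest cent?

$3.53

For a min-cost LP with two ≥-constraints, a basic feasible solution has at most two positive variables.
quinoa only: max(16/6, 1030/277) = 3.718 servings → $5.95.
tofu only: max(16/3, 1030/131) = 7.863 servings → $9.44.
whole-barley bread only: max(16/3, 1030/130) = 7.923 servings → $3.57.
brown rice only: max(16/1, 1030/163) = 16 servings → $8.80.
quinoa + tofu with both targets exact would need a negative amount; discard.
quinoa + whole-barley bread: the both-tight solution has a negative serving — not a feasible corner.
quinoa + brown rice with both tight: 2.251 servings and 2.494 servings → $4.97.
tofu + whole-barley bread: the both-tight solution has a negative serving — not a feasible corner.
tofu + brown rice with both tight: 4.408 servings and 2.777 servings → $6.82.
whole-barley bread + brown rice with both tight: 4.396 servings and 2.813 servings → $3.53.
The minimum over all feasible corners is $3.53.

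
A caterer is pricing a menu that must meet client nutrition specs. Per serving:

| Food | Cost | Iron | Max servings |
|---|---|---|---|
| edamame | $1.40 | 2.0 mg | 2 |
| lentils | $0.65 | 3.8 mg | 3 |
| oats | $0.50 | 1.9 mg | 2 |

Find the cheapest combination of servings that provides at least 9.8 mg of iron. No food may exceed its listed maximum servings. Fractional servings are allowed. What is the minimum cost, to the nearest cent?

Cost per mg of iron: lentils $0.1711, oats $0.2632, edamame $0.7000.
Take 2.579 servings of lentils: +9.8 mg iron for $1.68 (total $1.68, still need 0.0 mg).
Greedy by cheapest-per-mg is optimal for a single linear constraint, so the minimum cost is $1.68.

$1.68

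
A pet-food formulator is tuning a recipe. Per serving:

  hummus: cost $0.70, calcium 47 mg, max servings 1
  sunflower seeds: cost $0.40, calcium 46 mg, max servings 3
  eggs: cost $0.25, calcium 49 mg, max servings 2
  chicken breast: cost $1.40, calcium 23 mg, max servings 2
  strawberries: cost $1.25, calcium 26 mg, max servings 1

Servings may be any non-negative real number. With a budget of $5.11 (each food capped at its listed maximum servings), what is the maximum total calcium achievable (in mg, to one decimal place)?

333.0 mg

Calcium per dollar: eggs 196, sunflower seeds 115, hummus 67.14, strawberries 20.8, chicken breast 16.43.
Take 2 servings of eggs: spends $0.50, +98.0 mg calcium (running total 98.0 mg).
Take 3 servings of sunflower seeds: spends $1.20, +138.0 mg calcium (running total 236.0 mg).
Take 1 serving of hummus: spends $0.70, +47.0 mg calcium (running total 283.0 mg).
Take 1 serving of strawberries: spends $1.25, +26.0 mg calcium (running total 309.0 mg).
Take 1.043 servings of chicken breast: spends $1.46, +24.0 mg calcium (running total 333.0 mg).
Greedy by best ratio exhausts the cost allowance optimally: 333.0 mg.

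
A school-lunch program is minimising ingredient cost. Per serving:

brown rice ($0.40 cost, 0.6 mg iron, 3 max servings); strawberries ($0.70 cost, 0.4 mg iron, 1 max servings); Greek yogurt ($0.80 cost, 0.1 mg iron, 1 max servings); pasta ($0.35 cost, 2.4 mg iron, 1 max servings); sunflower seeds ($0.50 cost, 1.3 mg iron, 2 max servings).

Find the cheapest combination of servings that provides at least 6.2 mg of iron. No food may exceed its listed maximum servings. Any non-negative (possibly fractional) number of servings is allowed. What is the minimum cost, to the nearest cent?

Cost per mg of iron: pasta $0.1458, sunflower seeds $0.3846, brown rice $0.6667, strawberries $1.7500, Greek yogurt $8.0000.
Take 1 serving of pasta: +2.4 mg iron for $0.35 (total $0.35, still need 3.8 mg).
Take 2 servings of sunflower seeds: +2.6 mg iron for $1.00 (total $1.35, still need 1.2 mg).
Take 2 servings of brown rice: +1.2 mg iron for $0.80 (total $2.15, still need 0.0 mg).
Filling from the cheapest source first is optimal under one linear minimum: $2.15.

$2.15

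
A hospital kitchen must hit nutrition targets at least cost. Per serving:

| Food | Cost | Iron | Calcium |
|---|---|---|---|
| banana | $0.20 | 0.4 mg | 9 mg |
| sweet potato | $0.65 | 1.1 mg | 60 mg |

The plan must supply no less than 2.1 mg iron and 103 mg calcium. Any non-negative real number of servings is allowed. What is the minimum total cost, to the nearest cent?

$1.21

Compare the cost at each extreme point of the feasible region.
banana only: max(2.1/0.4, 103/9) = 11.44 servings → $2.29.
sweet potato only: max(2.1/1.1, 103/60) = 1.909 servings → $1.24.
banana + sweet potato with both tight: 0.9007 servings and 1.582 servings → $1.21.
So the least-cost plan costs $1.21.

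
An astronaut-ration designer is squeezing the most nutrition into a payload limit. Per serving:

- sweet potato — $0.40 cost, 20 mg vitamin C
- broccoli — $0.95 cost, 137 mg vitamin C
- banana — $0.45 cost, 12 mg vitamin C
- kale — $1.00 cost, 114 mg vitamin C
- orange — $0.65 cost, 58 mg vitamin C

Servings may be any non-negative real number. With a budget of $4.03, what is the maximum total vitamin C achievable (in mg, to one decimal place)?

581.2 mg

Vitamin C per dollar: broccoli 144.2, kale 114, orange 89.23, sweet potato 50, banana 26.67.
With no serving limits, spend the whole cost allowance on broccoli: $4.03 / $0.95 × 137 mg = 581.2 mg.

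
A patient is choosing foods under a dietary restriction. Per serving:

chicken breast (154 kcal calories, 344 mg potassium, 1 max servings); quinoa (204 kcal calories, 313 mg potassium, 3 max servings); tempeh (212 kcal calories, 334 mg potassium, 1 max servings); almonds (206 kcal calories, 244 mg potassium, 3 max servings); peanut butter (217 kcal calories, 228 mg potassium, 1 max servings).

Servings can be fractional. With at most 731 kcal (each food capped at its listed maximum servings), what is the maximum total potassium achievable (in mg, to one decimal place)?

1238.0 mg

Potassium per kcal: chicken breast 2.234, tempeh 1.575, quinoa 1.534, almonds 1.184, peanut butter 1.051.
Take 1 serving of chicken breast: uses 154 kcal, +344.0 mg potassium (running total 344.0 mg).
Take 1 serving of tempeh: uses 212 kcal, +334.0 mg potassium (running total 678.0 mg).
Take 1.789 servings of quinoa: uses 365 kcal, +560.0 mg potassium (running total 1238.0 mg).
Filling greedily by potassium-per-kcal is optimal for one linear limit, giving 1238.0 mg.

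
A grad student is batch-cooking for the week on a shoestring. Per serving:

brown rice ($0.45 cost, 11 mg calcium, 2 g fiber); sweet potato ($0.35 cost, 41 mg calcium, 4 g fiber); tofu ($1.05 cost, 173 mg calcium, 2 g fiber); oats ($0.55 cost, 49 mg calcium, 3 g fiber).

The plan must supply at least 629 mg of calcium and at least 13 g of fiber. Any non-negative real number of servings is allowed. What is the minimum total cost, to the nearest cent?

$3.98

Check every corner: each single food scaled to meet both minima, and each pair solved so both constraints bind.
brown rice only: max(629/11, 13/2) = 57.18 servings → $25.73.
sweet potato only: max(629/41, 13/4) = 15.34 servings → $5.37.
tofu only: max(629/173, 13/2) = 6.5 servings → $6.83.
oats only: max(629/49, 13/3) = 12.84 servings → $7.06.
brown rice + sweet potato: the both-tight solution has a negative serving — not a feasible corner.
brown rice + tofu with both tight: 3.059 servings and 3.441 servings → $4.99.
brown rice + oats: the both-tight solution has a negative serving — not a feasible corner.
sweet potato + tofu with both tight: 1.625 servings and 3.251 servings → $3.98.
sweet potato + oats: intersection lies outside the first quadrant.
tofu + oats with both tight: 2.969 servings and 2.354 servings → $4.41.
The minimum over all feasible corners is $3.98.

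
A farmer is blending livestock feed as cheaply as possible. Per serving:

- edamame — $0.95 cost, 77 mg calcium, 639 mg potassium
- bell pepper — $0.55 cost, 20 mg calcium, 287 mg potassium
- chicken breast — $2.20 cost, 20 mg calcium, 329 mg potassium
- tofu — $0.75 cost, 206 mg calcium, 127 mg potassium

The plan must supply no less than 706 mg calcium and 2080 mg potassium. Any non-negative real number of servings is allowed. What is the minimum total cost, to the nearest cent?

edamame only: max(706/77, 2080/639) = 9.169 servings → $8.71.
bell pepper only: max(706/20, 2080/287) = 35.3 servings → $19.41.
chicken breast only: max(706/20, 2080/329) = 35.3 servings → $77.66.
tofu only: max(706/206, 2080/127) = 16.38 servings → $12.28.
edamame + bell pepper: the both-tight solution has a negative serving — not a feasible corner.
edamame + chicken breast with both targets exact would need a negative amount; discard.
edamame + tofu with both tight: 2.781 servings and 2.388 servings → $4.43.
bell pepper + chicken breast: the both-tight solution has a negative serving — not a feasible corner.
bell pepper + tofu with both tight: 5.988 servings and 2.846 servings → $5.43.
chicken breast + tofu with both tight: 5.194 servings and 2.923 servings → $13.62.
So the least-cost plan costs $4.43.

$4.43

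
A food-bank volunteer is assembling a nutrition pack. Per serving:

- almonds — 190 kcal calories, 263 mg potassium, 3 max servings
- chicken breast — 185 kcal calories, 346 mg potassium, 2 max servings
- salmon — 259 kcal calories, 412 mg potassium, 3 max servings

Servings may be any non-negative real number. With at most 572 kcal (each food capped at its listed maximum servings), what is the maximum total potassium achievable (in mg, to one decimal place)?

Potassium per kcal: chicken breast 1.87, salmon 1.591, almonds 1.384.
Take 2 servings of chicken breast: uses 370 kcal, +692.0 mg potassium (running total 692.0 mg).
Take 0.7799 servings of salmon: uses 202 kcal, +321.3 mg potassium (running total 1013.3 mg).
Filling greedily by potassium-per-kcal is optimal for one linear limit, giving 1013.3 mg.

1013.3 mg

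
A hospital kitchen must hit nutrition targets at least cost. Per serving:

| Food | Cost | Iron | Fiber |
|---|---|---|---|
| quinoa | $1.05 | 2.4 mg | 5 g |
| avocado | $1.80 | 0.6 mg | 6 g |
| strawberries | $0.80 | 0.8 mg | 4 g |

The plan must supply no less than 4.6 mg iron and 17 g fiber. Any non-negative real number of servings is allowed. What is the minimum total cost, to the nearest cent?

$3.44

The cheapest plan sits at a corner of the feasible region — with two constraints it uses at most two foods.
quinoa only: max(4.6/2.4, 17/5) = 3.4 servings → $3.57.
avocado only: max(4.6/0.6, 17/6) = 7.667 servings → $13.80.
strawberries only: max(4.6/0.8, 17/4) = 5.75 servings → $4.60.
quinoa + avocado with both tight: 1.526 servings and 1.561 servings → $4.41.
quinoa + strawberries with both tight: 0.8571 servings and 3.179 servings → $3.44.
avocado + strawberries: intersection lies outside the first quadrant.
Cheapest feasible corner: $3.44.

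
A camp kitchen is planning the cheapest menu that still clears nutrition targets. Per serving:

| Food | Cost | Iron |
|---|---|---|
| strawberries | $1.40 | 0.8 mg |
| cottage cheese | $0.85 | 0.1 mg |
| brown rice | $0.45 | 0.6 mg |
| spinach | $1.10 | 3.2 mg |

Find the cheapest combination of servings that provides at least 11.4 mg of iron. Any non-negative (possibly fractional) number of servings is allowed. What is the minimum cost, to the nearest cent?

$3.92

Cost per mg of iron: spinach $0.3438, brown rice $0.7500, strawberries $1.7500, cottage cheese $8.5000.
With no serving limits, use only spinach: 11.4 mg / 3.2 mg = 3.562 servings × $1.10 = $3.92.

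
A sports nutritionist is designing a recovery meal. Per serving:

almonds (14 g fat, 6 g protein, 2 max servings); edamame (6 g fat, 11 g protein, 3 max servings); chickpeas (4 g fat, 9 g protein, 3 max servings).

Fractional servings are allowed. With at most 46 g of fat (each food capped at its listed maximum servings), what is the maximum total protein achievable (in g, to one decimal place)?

66.9 g

Protein per g fat: chickpeas 2.25, edamame 1.833, almonds 0.4286.
Take 3 servings of chickpeas: uses 12 g fat, +27.0 g protein (running total 27.0 g).
Take 3 servings of edamame: uses 18 g fat, +33.0 g protein (running total 60.0 g).
Take 1.143 servings of almonds: uses 16 g fat, +6.9 g protein (running total 66.9 g).
Filling greedily by protein-per-g fat is optimal for one linear limit, giving 66.9 g.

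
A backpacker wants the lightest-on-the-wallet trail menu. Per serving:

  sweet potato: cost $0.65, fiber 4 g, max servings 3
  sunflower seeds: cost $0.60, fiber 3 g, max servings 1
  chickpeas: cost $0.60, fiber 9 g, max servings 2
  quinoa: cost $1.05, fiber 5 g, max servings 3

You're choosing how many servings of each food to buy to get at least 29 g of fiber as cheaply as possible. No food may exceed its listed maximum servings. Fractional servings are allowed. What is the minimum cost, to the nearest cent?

Cost per g of fiber: chickpeas $0.0667, sweet potato $0.1625, sunflower seeds $0.2000, quinoa $0.2100.
Take 2 servings of chickpeas: +18.0 g fiber for $1.20 (total $1.20, still need 11.0 g).
Take 2.75 servings of sweet potato: +11.0 g fiber for $1.79 (total $2.99, still need 0.0 g).
Greedy by cheapest-per-g is optimal for a single linear constraint, so the minimum cost is $2.99.

$2.99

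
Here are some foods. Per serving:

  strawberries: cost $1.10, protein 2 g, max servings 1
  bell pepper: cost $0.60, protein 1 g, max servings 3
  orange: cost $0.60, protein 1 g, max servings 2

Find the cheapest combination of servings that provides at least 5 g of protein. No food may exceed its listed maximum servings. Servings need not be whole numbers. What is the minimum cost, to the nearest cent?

Cost per g of protein: strawberries $0.5500, bell pepper $0.6000, orange $0.6000.
Take 1 serving of strawberries: +2.0 g protein for $1.10 (total $1.10, still need 3.0 g).
Take 3 servings of bell pepper: +3.0 g protein for $1.80 (total $2.90, still need 0.0 g).
Greedy by cheapest-per-g is optimal for a single linear constraint, so the minimum cost is $2.90.

$2.90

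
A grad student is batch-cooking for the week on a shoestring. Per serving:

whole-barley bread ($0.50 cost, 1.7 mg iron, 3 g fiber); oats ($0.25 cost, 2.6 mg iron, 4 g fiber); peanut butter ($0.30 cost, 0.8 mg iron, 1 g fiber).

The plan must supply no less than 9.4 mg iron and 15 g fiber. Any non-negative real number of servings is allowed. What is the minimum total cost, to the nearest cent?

$0.94

A basic optimal solution has at most two foods positive. Try each food alone and each pair with both targets met exactly.
whole-barley bread only: max(9.4/1.7, 15/3) = 5.529 servings → $2.76.
oats only: max(9.4/2.6, 15/4) = 3.75 servings → $0.94.
peanut butter only: max(9.4/0.8, 15/1) = 15 servings → $4.50.
whole-barley bread + oats with both tight: 1.4 servings and 2.7 servings → $1.38.
whole-barley bread + peanut butter with both tight: 3.714 servings and 3.857 servings → $3.01.
oats + peanut butter: intersection lies outside the first quadrant.
The minimum over all feasible corners is $0.94.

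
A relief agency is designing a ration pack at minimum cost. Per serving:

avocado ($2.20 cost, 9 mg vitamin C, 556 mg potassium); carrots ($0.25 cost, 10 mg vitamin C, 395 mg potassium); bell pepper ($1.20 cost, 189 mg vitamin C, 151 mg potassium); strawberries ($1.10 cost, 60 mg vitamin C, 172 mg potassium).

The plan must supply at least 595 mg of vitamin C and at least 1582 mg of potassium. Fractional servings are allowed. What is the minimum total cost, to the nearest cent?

A basic optimal solution has at most two foods positive. Try each food alone and each pair with both targets met exactly.
avocado only: max(595/9, 1582/556) = 66.11 servings → $145.44.
carrots only: max(595/10, 1582/395) = 59.5 servings → $14.88.
bell pepper only: max(595/189, 1582/151) = 10.48 servings → $12.57.
strawberries only: max(595/60, 1582/172) = 9.917 servings → $10.91.
avocado + carrots with both targets exact would need a negative amount; discard.
avocado + bell pepper with both tight: 2.016 servings and 3.052 servings → $8.10.
avocado + strawberries: the both-tight solution has a negative serving — not a feasible corner.
carrots + bell pepper with both tight: 2.859 servings and 2.997 servings → $4.31.
carrots + strawberries with both targets exact would need a negative amount; discard.
bell pepper + strawberries with both tight: 0.3164 servings and 8.92 servings → $10.19.
The minimum over all feasible corners is $4.31.

$4.31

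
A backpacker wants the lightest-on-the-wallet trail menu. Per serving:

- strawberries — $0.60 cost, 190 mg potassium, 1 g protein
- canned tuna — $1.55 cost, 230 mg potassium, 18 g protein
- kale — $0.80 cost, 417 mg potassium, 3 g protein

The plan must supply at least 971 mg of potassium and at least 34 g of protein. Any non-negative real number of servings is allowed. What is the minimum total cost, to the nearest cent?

The cheapest plan sits at a corner of the feasible region — with two constraints it uses at most two foods.
strawberries only: max(971/190, 34/1) = 34 servings → $20.40.
canned tuna only: max(971/230, 34/18) = 4.222 servings → $6.54.
kale only: max(971/417, 34/3) = 11.33 servings → $9.07.
strawberries + canned tuna with both tight: 3.028 servings and 1.721 servings → $4.48.
strawberries + kale: the both-tight solution has a negative serving — not a feasible corner.
canned tuna + kale with both tight: 1.653 servings and 1.417 servings → $3.70.
Cheapest feasible corner: $3.70.

$3.70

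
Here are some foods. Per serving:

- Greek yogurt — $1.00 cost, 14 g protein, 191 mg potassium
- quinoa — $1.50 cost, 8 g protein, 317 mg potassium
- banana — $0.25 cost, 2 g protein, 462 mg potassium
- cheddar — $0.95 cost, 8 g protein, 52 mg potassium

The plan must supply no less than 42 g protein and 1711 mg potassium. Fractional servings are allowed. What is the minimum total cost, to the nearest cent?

$3.28

Greek yogurt only: max(42/14, 1711/191) = 8.958 servings → $8.96.
quinoa only: max(42/8, 1711/317) = 5.397 servings → $8.10.
banana only: max(42/2, 1711/462) = 21 servings → $5.25.
cheddar only: max(42/8, 1711/52) = 32.9 servings → $31.26.
Greek yogurt + quinoa with both targets exact would need a negative amount; discard.
Greek yogurt + banana with both tight: 2.626 servings and 2.618 servings → $3.28.
Greek yogurt + cheddar with both targets exact would need a negative amount; discard.
quinoa + banana with both tight: 5.219 servings and 0.1221 servings → $7.86.
quinoa + cheddar with both targets exact would need a negative amount; discard.
banana + cheddar with both tight: 3.203 servings and 4.449 servings → $5.03.
Cheapest feasible corner: $3.28.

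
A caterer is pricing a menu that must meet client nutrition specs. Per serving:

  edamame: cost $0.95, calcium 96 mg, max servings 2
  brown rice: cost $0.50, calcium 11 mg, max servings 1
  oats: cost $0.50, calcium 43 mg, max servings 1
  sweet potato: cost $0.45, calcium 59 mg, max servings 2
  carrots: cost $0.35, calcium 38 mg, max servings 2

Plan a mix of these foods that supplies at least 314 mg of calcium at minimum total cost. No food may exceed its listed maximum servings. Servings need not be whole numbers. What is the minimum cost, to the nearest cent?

Cost per mg of calcium: sweet potato $0.0076, carrots $0.0092, edamame $0.0099, oats $0.0116, brown rice $0.0455.
Take 2 servings of sweet potato: +118.0 mg calcium for $0.90 (total $0.90, still need 196.0 mg).
Take 2 servings of carrots: +76.0 mg calcium for $0.70 (total $1.60, still need 120.0 mg).
Take 1.25 servings of edamame: +120.0 mg calcium for $1.19 (total $2.79, still need 0.0 mg).
Greedy by cheapest-per-mg is optimal for a single linear constraint, so the minimum cost is $2.79.

$2.79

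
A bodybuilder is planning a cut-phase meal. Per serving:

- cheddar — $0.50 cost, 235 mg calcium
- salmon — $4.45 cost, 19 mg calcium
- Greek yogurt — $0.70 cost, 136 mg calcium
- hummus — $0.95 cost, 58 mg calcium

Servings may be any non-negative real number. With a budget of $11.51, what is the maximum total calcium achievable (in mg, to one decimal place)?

5409.7 mg

Calcium per dollar: cheddar 470, Greek yogurt 194.3, hummus 61.05, salmon 4.27.
With no serving limits, spend the whole cost allowance on cheddar: $11.51 / $0.50 × 235 mg = 5409.7 mg.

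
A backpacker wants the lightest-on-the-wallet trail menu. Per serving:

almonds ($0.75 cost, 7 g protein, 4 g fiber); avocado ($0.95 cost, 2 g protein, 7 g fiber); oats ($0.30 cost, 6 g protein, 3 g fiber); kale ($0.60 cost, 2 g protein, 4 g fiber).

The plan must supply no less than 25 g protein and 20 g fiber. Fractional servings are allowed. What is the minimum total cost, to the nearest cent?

$2.00

This is a tiny linear program; its minimum lies at a vertex of the feasible set. List the vertices and price them.
almonds only: max(25/7, 20/4) = 5 servings → $3.75.
avocado only: max(25/2, 20/7) = 12.5 servings → $11.88.
oats only: max(25/6, 20/3) = 6.667 servings → $2.00.
kale only: max(25/2, 20/4) = 12.5 servings → $7.50.
almonds + avocado with both tight: 3.293 servings and 0.9756 servings → $3.40.
almonds + oats: intersection lies outside the first quadrant.
almonds + kale with both tight: 3 servings and 2 servings → $3.45.
avocado + oats with both tight: 1.25 servings and 3.75 servings → $2.31.
avocado + kale with both targets exact would need a negative amount; discard.
oats + kale with both tight: 3.333 servings and 2.5 servings → $2.50.
The minimum over all feasible corners is $2.00.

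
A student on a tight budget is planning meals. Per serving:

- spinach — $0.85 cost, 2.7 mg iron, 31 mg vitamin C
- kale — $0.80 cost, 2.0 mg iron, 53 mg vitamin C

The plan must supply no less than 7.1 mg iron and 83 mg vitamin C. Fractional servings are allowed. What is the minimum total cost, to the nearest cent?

$2.24

spinach only: max(7.1/2.7, 83/31) = 2.677 servings → $2.28.
kale only: max(7.1/2.0, 83/53) = 3.55 servings → $2.84.
spinach + kale with both tight: 2.593 servings and 0.04932 servings → $2.24.
So the least-cost plan costs $2.24.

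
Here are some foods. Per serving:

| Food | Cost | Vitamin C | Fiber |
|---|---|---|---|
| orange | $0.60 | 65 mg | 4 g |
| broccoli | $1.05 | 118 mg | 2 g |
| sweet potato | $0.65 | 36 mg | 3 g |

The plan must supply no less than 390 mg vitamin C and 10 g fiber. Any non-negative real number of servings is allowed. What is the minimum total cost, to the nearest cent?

An LP optimum is at a vertex; with two nutrient constraints at most two foods are used. Check each candidate.
orange only: max(390/65, 10/4) = 6 servings → $3.60.
broccoli only: max(390/118, 10/2) = 5 servings → $5.25.
sweet potato only: max(390/36, 10/3) = 10.83 servings → $7.04.
orange + broccoli with both tight: 1.17 servings and 2.661 servings → $3.50.
orange + sweet potato: intersection lies outside the first quadrant.
broccoli + sweet potato with both tight: 2.872 servings and 1.418 servings → $3.94.
So the least-cost plan costs $3.50.

$3.50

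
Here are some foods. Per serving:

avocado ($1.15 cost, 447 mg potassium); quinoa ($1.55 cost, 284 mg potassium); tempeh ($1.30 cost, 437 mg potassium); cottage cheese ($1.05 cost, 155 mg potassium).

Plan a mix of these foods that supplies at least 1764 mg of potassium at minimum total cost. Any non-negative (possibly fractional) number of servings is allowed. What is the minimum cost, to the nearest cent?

$4.54

Cost per mg of potassium: avocado $0.0026, tempeh $0.0030, quinoa $0.0055, cottage cheese $0.0068.
With no serving limits, use only avocado: 1764 mg / 447 mg = 3.946 servings × $1.15 = $4.54.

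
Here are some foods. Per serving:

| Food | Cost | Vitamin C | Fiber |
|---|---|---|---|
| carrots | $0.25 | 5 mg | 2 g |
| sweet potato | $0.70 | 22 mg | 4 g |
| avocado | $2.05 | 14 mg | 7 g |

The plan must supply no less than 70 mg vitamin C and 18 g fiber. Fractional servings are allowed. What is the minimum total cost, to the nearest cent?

$2.67

At the optimum either one food covers both requirements or two foods hit both targets exactly; no other combination can be cheaper.
carrots only: max(70/5, 18/2) = 14 servings → $3.50.
sweet potato only: max(70/22, 18/4) = 4.5 servings → $3.15.
avocado only: max(70/14, 18/7) = 5 servings → $10.25.
carrots + sweet potato with both tight: 4.833 servings and 2.083 servings → $2.67.
carrots + avocado: the both-tight solution has a negative serving — not a feasible corner.
sweet potato + avocado with both tight: 2.429 servings and 1.184 servings → $4.13.
Cheapest feasible corner: $2.67.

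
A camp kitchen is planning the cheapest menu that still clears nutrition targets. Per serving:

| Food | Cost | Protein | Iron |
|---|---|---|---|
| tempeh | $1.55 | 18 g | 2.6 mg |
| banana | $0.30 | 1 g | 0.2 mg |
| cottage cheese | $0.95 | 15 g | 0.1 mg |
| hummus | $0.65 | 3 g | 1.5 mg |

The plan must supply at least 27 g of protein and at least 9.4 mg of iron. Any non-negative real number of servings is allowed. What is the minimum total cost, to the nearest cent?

tempeh only: max(27/18, 9.4/2.6) = 3.615 servings → $5.60.
banana only: max(27/1, 9.4/0.2) = 47 servings → $14.10.
cottage cheese only: max(27/15, 9.4/0.1) = 94 servings → $89.30.
hummus only: max(27/3, 9.4/1.5) = 9 servings → $5.85.
tempeh + banana with both targets exact would need a negative amount; discard.
tempeh + cottage cheese: intersection lies outside the first quadrant.
tempeh + hummus with both tight: 0.6406 servings and 5.156 servings → $4.34.
banana + cottage cheese: intersection lies outside the first quadrant.
banana + hummus with both tight: 13.67 servings and 4.444 servings → $6.99.
cottage cheese + hummus with both tight: 0.5541 servings and 6.23 servings → $4.58.
So the least-cost plan costs $4.34.

$4.34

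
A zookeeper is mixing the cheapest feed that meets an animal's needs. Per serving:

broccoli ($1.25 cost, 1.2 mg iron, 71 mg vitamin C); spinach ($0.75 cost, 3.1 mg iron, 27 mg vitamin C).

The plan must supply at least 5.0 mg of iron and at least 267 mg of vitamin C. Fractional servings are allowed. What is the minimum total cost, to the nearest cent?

Check every corner: each single food scaled to meet both minima, and each pair solved so both constraints bind.
broccoli only: max(5.0/1.2, 267/71) = 4.167 servings → $5.21.
spinach only: max(5.0/3.1, 267/27) = 9.889 servings → $7.42.
broccoli + spinach with both tight: 3.69 servings and 0.1843 servings → $4.75.
So the least-cost plan costs $4.75.

$4.75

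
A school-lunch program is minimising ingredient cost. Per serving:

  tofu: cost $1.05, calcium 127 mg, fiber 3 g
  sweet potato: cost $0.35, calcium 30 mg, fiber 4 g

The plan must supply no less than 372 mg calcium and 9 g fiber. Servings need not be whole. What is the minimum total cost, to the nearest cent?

Two binding constraints pin down two serving amounts, so the optimal mix uses at most two foods. The candidates are each food alone (scaled to the tighter of calcium/fiber) and each pair with both constraints tight.
tofu only: max(372/127, 9/3) = 3 servings → $3.15.
sweet potato only: max(372/30, 9/4) = 12.4 servings → $4.34.
tofu + sweet potato with both tight: 2.914 servings and 0.06459 servings → $3.08.
So the least-cost plan costs $3.08.

$3.08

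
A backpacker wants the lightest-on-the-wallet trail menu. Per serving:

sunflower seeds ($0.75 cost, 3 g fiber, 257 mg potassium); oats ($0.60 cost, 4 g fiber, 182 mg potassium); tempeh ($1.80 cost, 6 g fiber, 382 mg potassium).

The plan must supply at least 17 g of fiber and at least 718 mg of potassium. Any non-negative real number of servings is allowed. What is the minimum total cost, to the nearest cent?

$2.55

This is a tiny linear program; its minimum lies at a vertex of the feasible set. List the vertices and price them.
sunflower seeds only: max(17/3, 718/257) = 5.667 servings → $4.25.
oats only: max(17/4, 718/182) = 4.25 servings → $2.55.
tempeh only: max(17/6, 718/382) = 2.833 servings → $5.10.
sunflower seeds + oats: intersection lies outside the first quadrant.
sunflower seeds + tempeh: intersection lies outside the first quadrant.
oats + tempeh with both targets exact would need a negative amount; discard.
So the least-cost plan costs $2.55.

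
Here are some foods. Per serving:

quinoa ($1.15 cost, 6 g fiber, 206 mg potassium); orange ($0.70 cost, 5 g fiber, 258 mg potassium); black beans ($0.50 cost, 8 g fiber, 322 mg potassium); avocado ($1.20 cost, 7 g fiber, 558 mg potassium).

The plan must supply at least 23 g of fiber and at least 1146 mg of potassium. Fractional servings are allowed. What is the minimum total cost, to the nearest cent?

$1.78

A basic optimal solution has at most two foods positive. Try each food alone and each pair with both targets met exactly.
quinoa only: max(23/6, 1146/206) = 5.563 servings → $6.40.
orange only: max(23/5, 1146/258) = 4.6 servings → $3.22.
black beans only: max(23/8, 1146/322) = 3.559 servings → $1.78.
avocado only: max(23/7, 1146/558) = 3.286 servings → $3.94.
quinoa + orange with both tight: 0.3938 servings and 4.127 servings → $3.34.
quinoa + black beans with both targets exact would need a negative amount; discard.
quinoa + avocado with both tight: 2.525 servings and 1.122 servings → $4.25.
orange + black beans with both tight: 3.881 servings and 0.4493 servings → $2.94.
orange + avocado with both targets exact would need a negative amount; discard.
black beans + avocado with both tight: 2.177 servings and 0.7973 servings → $2.05.
The minimum over all feasible corners is $1.78.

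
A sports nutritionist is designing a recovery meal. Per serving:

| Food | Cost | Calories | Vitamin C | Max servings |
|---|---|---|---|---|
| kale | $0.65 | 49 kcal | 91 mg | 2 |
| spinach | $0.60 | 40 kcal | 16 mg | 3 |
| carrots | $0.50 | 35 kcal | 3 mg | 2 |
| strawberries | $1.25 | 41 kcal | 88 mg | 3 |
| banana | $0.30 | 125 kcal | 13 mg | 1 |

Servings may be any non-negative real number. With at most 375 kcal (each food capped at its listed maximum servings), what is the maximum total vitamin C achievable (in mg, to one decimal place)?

497.5 mg

Vitamin C per kcal: strawberries 2.146, kale 1.857, spinach 0.4, banana 0.104, carrots 0.08571.
Take 3 servings of strawberries: uses 123 kcal, +264.0 mg vitamin C (running total 264.0 mg).
Take 2 servings of kale: uses 98 kcal, +182.0 mg vitamin C (running total 446.0 mg).
Take 3 servings of spinach: uses 120 kcal, +48.0 mg vitamin C (running total 494.0 mg).
Take 0.272 servings of banana: uses 34 kcal, +3.5 mg vitamin C (running total 497.5 mg).
Filling greedily by vitamin C-per-kcal is optimal for one linear limit, giving 497.5 mg.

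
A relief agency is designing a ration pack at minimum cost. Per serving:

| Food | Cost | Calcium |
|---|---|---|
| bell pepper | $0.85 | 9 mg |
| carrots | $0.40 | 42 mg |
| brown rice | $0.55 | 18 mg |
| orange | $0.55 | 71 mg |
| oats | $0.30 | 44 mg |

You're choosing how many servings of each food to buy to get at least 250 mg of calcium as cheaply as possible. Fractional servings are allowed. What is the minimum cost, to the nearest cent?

Cost per mg of calcium: oats $0.0068, orange $0.0077, carrots $0.0095, brown rice $0.0306, bell pepper $0.0944.
With no serving limits, use only oats: 250 mg / 44 mg = 5.682 servings × $0.30 = $1.70.

$1.70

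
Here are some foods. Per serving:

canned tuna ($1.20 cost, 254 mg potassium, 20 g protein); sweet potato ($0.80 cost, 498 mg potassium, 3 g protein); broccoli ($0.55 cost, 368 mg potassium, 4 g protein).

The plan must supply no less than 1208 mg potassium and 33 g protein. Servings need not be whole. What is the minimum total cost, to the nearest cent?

$2.75

For a min-cost LP with two ≥-constraints, a basic feasible solution has at most two positive variables.
canned tuna only: max(1208/254, 33/20) = 4.756 servings → $5.71.
sweet potato only: max(1208/498, 33/3) = 11 servings → $8.80.
broccoli only: max(1208/368, 33/4) = 8.25 servings → $4.54.
canned tuna + sweet potato with both tight: 1.393 servings and 1.715 servings → $3.04.
canned tuna + broccoli with both tight: 1.153 servings and 2.487 servings → $2.75.
sweet potato + broccoli with both targets exact would need a negative amount; discard.
The minimum over all feasible corners is $2.75.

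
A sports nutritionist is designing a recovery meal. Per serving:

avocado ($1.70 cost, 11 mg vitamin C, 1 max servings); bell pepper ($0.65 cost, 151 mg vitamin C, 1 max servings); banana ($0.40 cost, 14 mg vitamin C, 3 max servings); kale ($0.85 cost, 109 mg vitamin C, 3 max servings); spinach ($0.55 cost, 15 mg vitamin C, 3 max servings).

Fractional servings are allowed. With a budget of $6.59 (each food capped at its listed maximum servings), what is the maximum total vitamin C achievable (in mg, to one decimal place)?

Vitamin C per dollar: bell pepper 232.3, kale 128.2, banana 35, spinach 27.27, avocado 6.471.
Take 1 serving of bell pepper: spends $0.65, +151.0 mg vitamin C (running total 151.0 mg).
Take 3 servings of kale: spends $2.55, +327.0 mg vitamin C (running total 478.0 mg).
Take 3 servings of banana: spends $1.20, +42.0 mg vitamin C (running total 520.0 mg).
Take 3 servings of spinach: spends $1.65, +45.0 mg vitamin C (running total 565.0 mg).
Take 0.3176 servings of avocado: spends $0.54, +3.5 mg vitamin C (running total 568.5 mg).
Filling greedily by vitamin C-per-dollar is optimal for one linear limit, giving 568.5 mg.

568.5 mg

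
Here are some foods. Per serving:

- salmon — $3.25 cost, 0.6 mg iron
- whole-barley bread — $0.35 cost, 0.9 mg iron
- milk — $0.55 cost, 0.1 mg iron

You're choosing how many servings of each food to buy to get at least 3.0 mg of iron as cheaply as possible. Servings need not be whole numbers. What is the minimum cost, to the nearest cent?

$1.17

Cost per mg of iron: whole-barley bread $0.3889, salmon $5.4167, milk $5.5000.
With no serving limits, use only whole-barley bread: 3.0 mg / 0.9 mg = 3.333 servings × $0.35 = $1.17.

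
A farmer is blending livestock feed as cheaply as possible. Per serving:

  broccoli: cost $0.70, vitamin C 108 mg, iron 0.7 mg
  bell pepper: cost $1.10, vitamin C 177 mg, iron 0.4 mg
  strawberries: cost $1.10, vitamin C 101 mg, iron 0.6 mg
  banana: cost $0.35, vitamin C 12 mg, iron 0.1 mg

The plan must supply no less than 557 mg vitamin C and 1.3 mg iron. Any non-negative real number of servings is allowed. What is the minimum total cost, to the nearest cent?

With two linear requirements the optimum uses one or two foods; enumerate the corners.
broccoli only: max(557/108, 1.3/0.7) = 5.157 servings → $3.61.
bell pepper only: max(557/177, 1.3/0.4) = 3.25 servings → $3.58.
strawberries only: max(557/101, 1.3/0.6) = 5.515 servings → $6.07.
banana only: max(557/12, 1.3/0.1) = 46.42 servings → $16.25.
broccoli + bell pepper with both tight: 0.09046 servings and 3.092 servings → $3.46.
broccoli + strawberries: intersection lies outside the first quadrant.
broccoli + banana: the both-tight solution has a negative serving — not a feasible corner.
bell pepper + strawberries with both tight: 3.084 servings and 0.1109 servings → $3.51.
bell pepper + banana with both tight: 3.109 servings and 0.5659 servings → $3.62.
strawberries + banana with both targets exact would need a negative amount; discard.
The minimum over all feasible corners is $3.46.

$3.46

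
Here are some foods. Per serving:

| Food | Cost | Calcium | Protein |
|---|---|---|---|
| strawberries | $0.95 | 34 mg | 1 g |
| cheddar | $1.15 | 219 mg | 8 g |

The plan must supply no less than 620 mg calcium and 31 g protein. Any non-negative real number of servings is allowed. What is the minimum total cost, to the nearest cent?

$4.46

For a min-cost LP with two ≥-constraints, a basic feasible solution has at most two positive variables.
strawberries only: max(620/34, 31/1) = 31 servings → $29.45.
cheddar only: max(620/219, 31/8) = 3.875 servings → $4.46.
strawberries + cheddar: intersection lies outside the first quadrant.
Cheapest feasible corner: $4.46.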